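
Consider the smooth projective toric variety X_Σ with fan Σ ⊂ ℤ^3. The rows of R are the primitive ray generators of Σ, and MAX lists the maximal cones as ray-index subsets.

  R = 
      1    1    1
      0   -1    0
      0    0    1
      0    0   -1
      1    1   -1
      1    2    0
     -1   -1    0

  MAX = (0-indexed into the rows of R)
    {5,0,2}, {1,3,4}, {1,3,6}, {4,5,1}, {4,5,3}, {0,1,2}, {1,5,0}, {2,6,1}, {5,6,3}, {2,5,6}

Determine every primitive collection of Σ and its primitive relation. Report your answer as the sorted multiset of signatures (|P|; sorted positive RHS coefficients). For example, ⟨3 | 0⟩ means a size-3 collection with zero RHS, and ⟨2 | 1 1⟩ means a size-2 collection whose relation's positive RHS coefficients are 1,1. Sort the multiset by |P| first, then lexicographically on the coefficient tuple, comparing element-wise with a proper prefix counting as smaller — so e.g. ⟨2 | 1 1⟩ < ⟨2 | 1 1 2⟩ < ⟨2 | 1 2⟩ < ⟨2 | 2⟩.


Primitive collections (9):

  {2,3}:  v_{2} + v_{3} = 0  so sig = ⟨2 | 0⟩
  {0,6}:  v_{0} + v_{6} = v_{2}  so sig = ⟨2 | 1⟩
  {4,6}:  v_{4} + v_{6} = v_{3}  so sig = ⟨2 | 1⟩
  {0,3}:  v_{0} + v_{3} = v_{1} + v_{5}  so sig = ⟨2 | 1 1⟩
  {2,4}:  v_{2} + v_{4} = v_{1} + v_{5}  so sig = ⟨2 | 1 1⟩
  {0,4}:  v_{0} + v_{4} = 2·v_{1} + 2·v_{5}  so sig = ⟨2 | 2 2⟩
  {1,5,6}:  v_{1} + v_{5} + v_{6} = 0  so sig = ⟨3 | 0⟩
  {1,2,5}:  v_{1} + v_{2} + v_{5} = v_{0}  so sig = ⟨3 | 1⟩
  {1,3,5}:  v_{1} + v_{3} + v_{5} = v_{4}  so sig = ⟨3 | 1⟩

Sorted signature multiset PRS(X):
{ ⟨2 | 0⟩,  ⟨2 | 1⟩ ×2,  ⟨2 | 1 1⟩ ×2,  ⟨2 | 2 2⟩,  ⟨3 | 0⟩,  ⟨3 | 1⟩ ×2 }


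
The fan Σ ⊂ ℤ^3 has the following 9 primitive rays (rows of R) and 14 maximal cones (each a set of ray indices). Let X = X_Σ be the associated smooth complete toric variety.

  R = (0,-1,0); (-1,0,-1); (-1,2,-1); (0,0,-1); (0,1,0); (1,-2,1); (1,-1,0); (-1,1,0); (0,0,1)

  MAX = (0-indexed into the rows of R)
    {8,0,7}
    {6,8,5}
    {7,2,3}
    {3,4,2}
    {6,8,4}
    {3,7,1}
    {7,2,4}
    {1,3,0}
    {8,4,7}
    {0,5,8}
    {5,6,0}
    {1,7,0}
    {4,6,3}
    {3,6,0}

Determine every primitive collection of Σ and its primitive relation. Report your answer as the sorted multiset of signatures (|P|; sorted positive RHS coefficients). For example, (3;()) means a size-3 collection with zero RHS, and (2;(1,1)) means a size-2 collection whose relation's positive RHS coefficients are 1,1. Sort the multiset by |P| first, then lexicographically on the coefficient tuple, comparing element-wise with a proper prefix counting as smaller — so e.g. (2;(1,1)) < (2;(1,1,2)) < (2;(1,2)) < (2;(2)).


The 18 primitive collections of Σ (r=9, n=3):

  P = {0,4}:  v_{0} + v_{4} = 0  so sig = (2;())
  P = {2,5}:  v_{2} + v_{5} = 0  so sig = (2;())
  P = {3,8}:  v_{3} + v_{8} = 0  so sig = (2;())
  P = {6,7}:  v_{6} + v_{7} = 0  so sig = (2;())
  P = {0,2}:  v_{0} + v_{2} = v_{3} + v_{7}  so sig = (2;(1,1))
  P = {1,4}:  v_{1} + v_{4} = v_{3} + v_{7}  so sig = (2;(1,1))
  P = {1,6}:  v_{1} + v_{6} = v_{0} + v_{3}  so sig = (2;(1,1))
  P = {1,8}:  v_{1} + v_{8} = v_{0} + v_{7}  so sig = (2;(1,1))
  P = {2,6}:  v_{2} + v_{6} = v_{3} + v_{4}  so sig = (2;(1,1))
  P = {2,8}:  v_{2} + v_{8} = v_{4} + v_{7}  so sig = (2;(1,1))
  P = {3,5}:  v_{3} + v_{5} = v_{0} + v_{6}  so sig = (2;(1,1))
  P = {4,5}:  v_{4} + v_{5} = v_{6} + v_{8}  so sig = (2;(1,1))
  P = {5,7}:  v_{5} + v_{7} = v_{0} + v_{8}  so sig = (2;(1,1))
  P = {1,5}:  v_{1} + v_{5} = 2·v_{0}  so sig = (2;(2))
  P = {1,2}:  v_{1} + v_{2} = 2·v_{3} + 2·v_{7}  so sig = (2;(2,2))
  P = {0,3,7}:  v_{0} + v_{3} + v_{7} = v_{1}  so sig = (3;(1))
  P = {0,6,8}:  v_{0} + v_{6} + v_{8} = v_{5}  so sig = (3;(1))
  P = {3,4,7}:  v_{3} + v_{4} + v_{7} = v_{2}  so sig = (3;(1))

Signatures (|P|; sorted positive RHS coefficients), sorted:
    |P|=2: 15 collections, coeffs (), (), (), (), (1,1), (1,1), (1,1), (1,1), (1,1), (1,1), (1,1), (1,1), (1,1), (2), (2,2)
    |P|=3: 3 collections, coeffs (1), (1), (1)


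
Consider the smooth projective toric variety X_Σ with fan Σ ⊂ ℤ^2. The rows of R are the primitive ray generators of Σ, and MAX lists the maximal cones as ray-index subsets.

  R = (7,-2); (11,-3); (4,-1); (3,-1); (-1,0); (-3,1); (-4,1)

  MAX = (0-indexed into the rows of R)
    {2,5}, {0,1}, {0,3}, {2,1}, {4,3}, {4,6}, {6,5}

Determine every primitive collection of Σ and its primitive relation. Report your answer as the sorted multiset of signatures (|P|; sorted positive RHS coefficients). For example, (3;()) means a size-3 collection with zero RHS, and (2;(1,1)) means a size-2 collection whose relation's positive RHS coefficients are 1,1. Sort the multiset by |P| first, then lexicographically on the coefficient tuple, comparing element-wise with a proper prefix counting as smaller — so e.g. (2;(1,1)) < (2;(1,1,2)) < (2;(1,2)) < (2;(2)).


14 minimal non-faces of Δ(Σ) (on 7 rays):

  P = {2,6}:  v_{2} + v_{6} = 0  so sig = (2;())
  P = {3,5}:  v_{3} + v_{5} = 0  so sig = (2;())
  P = {0,2}:  v_{0} + v_{2} = v_{1}  so sig = (2;(1))
  P = {0,5}:  v_{0} + v_{5} = v_{2}  so sig = (2;(1))
  P = {0,6}:  v_{0} + v_{6} = v_{3}  so sig = (2;(1))
  P = {1,6}:  v_{1} + v_{6} = v_{0}  so sig = (2;(1))
  P = {2,3}:  v_{2} + v_{3} = v_{0}  so sig = (2;(1))
  P = {2,4}:  v_{2} + v_{4} = v_{3}  so sig = (2;(1))
  P = {3,6}:  v_{3} + v_{6} = v_{4}  so sig = (2;(1))
  P = {4,5}:  v_{4} + v_{5} = v_{6}  so sig = (2;(1))
  P = {1,4}:  v_{1} + v_{4} = v_{0} + v_{3}  so sig = (2;(1,1))
  P = {0,4}:  v_{0} + v_{4} = 2·v_{3}  so sig = (2;(2))
  P = {1,3}:  v_{1} + v_{3} = 2·v_{0}  so sig = (2;(2))
  P = {1,5}:  v_{1} + v_{5} = 2·v_{2}  so sig = (2;(2))

Sorted signature multiset PRS(X):
{ (2;()) ×2,  (2;(1)) ×8,  (2;(1,1)),  (2;(2)) ×3 }


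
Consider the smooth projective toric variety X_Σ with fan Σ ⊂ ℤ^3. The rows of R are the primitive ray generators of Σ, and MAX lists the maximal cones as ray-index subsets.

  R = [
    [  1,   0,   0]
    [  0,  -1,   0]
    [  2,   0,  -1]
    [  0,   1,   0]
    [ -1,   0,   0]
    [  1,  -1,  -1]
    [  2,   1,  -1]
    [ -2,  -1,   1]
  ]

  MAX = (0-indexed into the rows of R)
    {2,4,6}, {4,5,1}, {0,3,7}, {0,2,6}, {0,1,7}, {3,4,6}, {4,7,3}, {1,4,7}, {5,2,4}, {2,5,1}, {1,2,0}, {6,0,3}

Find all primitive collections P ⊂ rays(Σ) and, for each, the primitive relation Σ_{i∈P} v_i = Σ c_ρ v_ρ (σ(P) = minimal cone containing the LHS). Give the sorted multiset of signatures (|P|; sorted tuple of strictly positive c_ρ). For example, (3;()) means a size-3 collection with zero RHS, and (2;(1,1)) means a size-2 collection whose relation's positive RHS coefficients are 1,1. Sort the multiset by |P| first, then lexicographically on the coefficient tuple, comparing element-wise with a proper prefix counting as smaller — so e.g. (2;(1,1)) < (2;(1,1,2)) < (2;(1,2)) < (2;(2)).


Minimal non-faces — 11 found among 8 rays, 12 max cones:

  • {0,4}:  v_{0} + v_{4} = 0  →  sig = (2;())
  • {1,3}:  v_{1} + v_{3} = 0  →  sig = (2;())
  • {6,7}:  v_{6} + v_{7} = 0  →  sig = (2;())
  • {1,6}:  v_{1} + v_{6} = v_{2}  →  sig = (2;(1))
  • {2,3}:  v_{2} + v_{3} = v_{6}  →  sig = (2;(1))
  • {2,7}:  v_{2} + v_{7} = v_{1}  →  sig = (2;(1))
  • {0,5}:  v_{0} + v_{5} = v_{1} + v_{2}  →  sig = (2;(1,1))
  • {3,5}:  v_{3} + v_{5} = v_{2} + v_{4}  →  sig = (2;(1,1))
  • {5,6}:  v_{5} + v_{6} = 2·v_{2} + v_{4}  →  sig = (2;(1,2))
  • {5,7}:  v_{5} + v_{7} = 2·v_{1} + v_{4}  →  sig = (2;(1,2))
  • {1,2,4}:  v_{1} + v_{2} + v_{4} = v_{5}  →  sig = (3;(1))

Sorted signature multiset PRS(X):
[(2;()), (2;()), (2;()), (2;(1)), (2;(1)), (2;(1)), (2;(1,1)), (2;(1,1)), (2;(1,2)), (2;(1,2)), (3;(1))]


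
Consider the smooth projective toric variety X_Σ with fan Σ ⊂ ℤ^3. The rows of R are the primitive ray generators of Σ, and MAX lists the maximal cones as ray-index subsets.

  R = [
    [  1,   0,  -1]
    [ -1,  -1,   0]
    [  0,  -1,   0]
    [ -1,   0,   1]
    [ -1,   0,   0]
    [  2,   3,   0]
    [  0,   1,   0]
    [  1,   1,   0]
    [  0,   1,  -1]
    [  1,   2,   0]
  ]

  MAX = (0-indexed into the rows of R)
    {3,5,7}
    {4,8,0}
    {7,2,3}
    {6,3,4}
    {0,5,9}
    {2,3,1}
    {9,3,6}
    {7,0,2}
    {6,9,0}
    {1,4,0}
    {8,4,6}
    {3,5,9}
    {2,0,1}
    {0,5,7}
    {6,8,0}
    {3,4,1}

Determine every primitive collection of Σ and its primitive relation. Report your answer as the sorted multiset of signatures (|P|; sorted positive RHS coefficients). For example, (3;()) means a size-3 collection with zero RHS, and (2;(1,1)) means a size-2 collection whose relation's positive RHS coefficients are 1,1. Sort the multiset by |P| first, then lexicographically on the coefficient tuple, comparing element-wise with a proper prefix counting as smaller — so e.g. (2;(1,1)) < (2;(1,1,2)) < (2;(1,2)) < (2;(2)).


Δ(Σ) — 10 vertices, 22 min non-faces:

  {0,3}:  v_{0} + v_{3} = 0  ⟹  sig = (2;())
  {1,7}:  v_{1} + v_{7} = 0  ⟹  sig = (2;())
  {2,6}:  v_{2} + v_{6} = 0  ⟹  sig = (2;())
  {1,5}:  v_{1} + v_{5} = v_{9}  ⟹  sig = (2;(1))
  {1,6}:  v_{1} + v_{6} = v_{4}  ⟹  sig = (2;(1))
  {1,9}:  v_{1} + v_{9} = v_{6}  ⟹  sig = (2;(1))
  {2,4}:  v_{2} + v_{4} = v_{1}  ⟹  sig = (2;(1))
  {2,9}:  v_{2} + v_{9} = v_{7}  ⟹  sig = (2;(1))
  {4,7}:  v_{4} + v_{7} = v_{6}  ⟹  sig = (2;(1))
  {6,7}:  v_{6} + v_{7} = v_{9}  ⟹  sig = (2;(1))
  {7,9}:  v_{7} + v_{9} = v_{5}  ⟹  sig = (2;(1))
  {2,8}:  v_{2} + v_{8} = v_{0} + v_{4}  ⟹  sig = (2;(1,1))
  {3,8}:  v_{3} + v_{8} = v_{4} + v_{6}  ⟹  sig = (2;(1,1))
  {4,5}:  v_{4} + v_{5} = v_{6} + v_{9}  ⟹  sig = (2;(1,1))
  {5,8}:  v_{5} + v_{8} = v_{0} + 2·v_{6} + v_{9}  ⟹  sig = (2;(1,1,2))
  {1,8}:  v_{1} + v_{8} = v_{0} + 2·v_{4}  ⟹  sig = (2;(1,2))
  {7,8}:  v_{7} + v_{8} = v_{0} + 2·v_{6}  ⟹  sig = (2;(1,2))
  {8,9}:  v_{8} + v_{9} = v_{0} + 3·v_{6}  ⟹  sig = (2;(1,3))
  {2,5}:  v_{2} + v_{5} = 2·v_{7}  ⟹  sig = (2;(2))
  {4,9}:  v_{4} + v_{9} = 2·v_{6}  ⟹  sig = (2;(2))
  {5,6}:  v_{5} + v_{6} = 2·v_{9}  ⟹  sig = (2;(2))
  {0,4,6}:  v_{0} + v_{4} + v_{6} = v_{8}  ⟹  sig = (3;(1))

Sorted signature multiset PRS(X):
[(2;()), (2;()), (2;()), (2;(1)), (2;(1)), (2;(1)), (2;(1)), (2;(1)), (2;(1)), (2;(1)), (2;(1)), (2;(1,1)), (2;(1,1)), (2;(1,1)), (2;(1,1,2)), (2;(1,2)), (2;(1,2)), (2;(1,3)), (2;(2)), (2;(2)), (2;(2)), (3;(1))]


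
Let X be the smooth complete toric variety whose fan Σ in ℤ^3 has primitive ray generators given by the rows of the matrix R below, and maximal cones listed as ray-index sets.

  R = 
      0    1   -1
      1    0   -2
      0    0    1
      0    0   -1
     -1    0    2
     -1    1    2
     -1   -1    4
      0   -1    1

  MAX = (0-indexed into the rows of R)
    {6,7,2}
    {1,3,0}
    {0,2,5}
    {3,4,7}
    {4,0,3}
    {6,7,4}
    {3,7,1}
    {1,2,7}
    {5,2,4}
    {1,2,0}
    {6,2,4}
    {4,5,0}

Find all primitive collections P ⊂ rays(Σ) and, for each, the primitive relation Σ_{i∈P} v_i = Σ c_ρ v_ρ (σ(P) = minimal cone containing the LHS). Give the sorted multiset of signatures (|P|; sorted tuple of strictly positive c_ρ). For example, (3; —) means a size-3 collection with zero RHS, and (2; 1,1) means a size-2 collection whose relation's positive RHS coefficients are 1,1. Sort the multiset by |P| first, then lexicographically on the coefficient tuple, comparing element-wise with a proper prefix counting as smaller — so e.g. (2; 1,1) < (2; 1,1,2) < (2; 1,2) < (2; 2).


Σ has 12 primitive collections:

  • {0,7}:  v_{0} + v_{7} = 0  →  sig = (2; —)
  • {1,4}:  v_{1} + v_{4} = 0  →  sig = (2; —)
  • {2,3}:  v_{2} + v_{3} = 0  →  sig = (2; —)
  • {0,6}:  v_{0} + v_{6} = v_{2} + v_{4}  →  sig = (2; 1,1)
  • {1,5}:  v_{1} + v_{5} = v_{0} + v_{2}  →  sig = (2; 1,1)
  • {1,6}:  v_{1} + v_{6} = v_{2} + v_{7}  →  sig = (2; 1,1)
  • {3,5}:  v_{3} + v_{5} = v_{0} + v_{4}  →  sig = (2; 1,1)
  • {3,6}:  v_{3} + v_{6} = v_{4} + v_{7}  →  sig = (2; 1,1)
  • {5,7}:  v_{5} + v_{7} = v_{2} + v_{4}  →  sig = (2; 1,1)
  • {5,6}:  v_{5} + v_{6} = 2·v_{2} + 2·v_{4}  →  sig = (2; 2,2)
  • {0,2,4}:  v_{0} + v_{2} + v_{4} = v_{5}  →  sig = (3; 1)
  • {2,4,7}:  v_{2} + v_{4} + v_{7} = v_{6}  →  sig = (3; 1)

Hence PRS(X_Σ) =
[(2; —), (2; —), (2; —), (2; 1,1), (2; 1,1), (2; 1,1), (2; 1,1), (2; 1,1), (2; 1,1), (2; 2,2), (3; 1), (3; 1)]


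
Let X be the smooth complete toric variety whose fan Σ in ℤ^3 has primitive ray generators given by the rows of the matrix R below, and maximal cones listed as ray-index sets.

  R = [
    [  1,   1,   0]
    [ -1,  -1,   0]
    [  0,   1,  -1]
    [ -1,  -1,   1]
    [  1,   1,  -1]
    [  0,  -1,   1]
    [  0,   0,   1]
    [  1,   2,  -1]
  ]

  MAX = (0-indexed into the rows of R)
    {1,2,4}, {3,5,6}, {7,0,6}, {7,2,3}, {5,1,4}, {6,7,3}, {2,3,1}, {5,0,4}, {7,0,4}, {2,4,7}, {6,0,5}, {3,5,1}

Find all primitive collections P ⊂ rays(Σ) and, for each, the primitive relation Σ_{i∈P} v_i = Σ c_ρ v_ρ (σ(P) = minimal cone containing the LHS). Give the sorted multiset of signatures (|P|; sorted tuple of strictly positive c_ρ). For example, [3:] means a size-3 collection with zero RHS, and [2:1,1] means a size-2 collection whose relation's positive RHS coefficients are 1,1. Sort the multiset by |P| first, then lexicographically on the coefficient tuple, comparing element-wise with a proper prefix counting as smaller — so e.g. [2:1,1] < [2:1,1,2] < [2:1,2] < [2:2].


10 collections generate NE(X_Σ); each relation:

  P={0,1}:  v_{0} + v_{1} = 0  ⇒ sig = [2:]
  P={2,5}:  v_{2} + v_{5} = 0  ⇒ sig = [2:]
  P={3,4}:  v_{3} + v_{4} = 0  ⇒ sig = [2:]
  P={0,2}:  v_{0} + v_{2} = v_{7}  ⇒ sig = [2:1]
  P={0,3}:  v_{0} + v_{3} = v_{6}  ⇒ sig = [2:1]
  P={1,6}:  v_{1} + v_{6} = v_{3}  ⇒ sig = [2:1]
  P={1,7}:  v_{1} + v_{7} = v_{2}  ⇒ sig = [2:1]
  P={4,6}:  v_{4} + v_{6} = v_{0}  ⇒ sig = [2:1]
  P={5,7}:  v_{5} + v_{7} = v_{0}  ⇒ sig = [2:1]
  P={2,6}:  v_{2} + v_{6} = v_{3} + v_{7}  ⇒ sig = [2:1,1]

Hence PRS(X_Σ) =
{ [2:] ×3,  [2:1] ×6,  [2:1,1] }


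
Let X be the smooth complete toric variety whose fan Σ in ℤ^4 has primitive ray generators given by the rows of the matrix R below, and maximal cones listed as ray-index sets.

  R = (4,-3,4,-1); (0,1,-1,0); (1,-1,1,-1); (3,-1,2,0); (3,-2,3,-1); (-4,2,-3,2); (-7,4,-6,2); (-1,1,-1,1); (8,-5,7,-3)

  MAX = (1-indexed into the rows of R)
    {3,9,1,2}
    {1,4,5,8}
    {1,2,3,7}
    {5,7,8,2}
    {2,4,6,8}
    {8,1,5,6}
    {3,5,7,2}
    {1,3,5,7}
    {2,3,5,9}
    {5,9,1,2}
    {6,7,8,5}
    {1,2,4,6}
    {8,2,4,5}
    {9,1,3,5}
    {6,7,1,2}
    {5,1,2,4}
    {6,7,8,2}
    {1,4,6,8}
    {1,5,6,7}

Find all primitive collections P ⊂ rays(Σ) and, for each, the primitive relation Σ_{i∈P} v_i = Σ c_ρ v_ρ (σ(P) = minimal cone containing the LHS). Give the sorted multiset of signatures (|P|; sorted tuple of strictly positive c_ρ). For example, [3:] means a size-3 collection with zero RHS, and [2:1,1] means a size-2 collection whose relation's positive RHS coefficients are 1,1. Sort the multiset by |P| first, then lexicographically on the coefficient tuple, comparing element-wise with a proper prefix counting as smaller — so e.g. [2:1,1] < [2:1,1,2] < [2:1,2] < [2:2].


The 14 primitive collections of Σ (r=9, n=4):

  • {3,8}:  v_{3} + v_{8} = 0  ⇒ sig = [2:]
  • {6,9}:  v_{6} + v_{9} = v_{1}  ⇒ sig = [2:1]
  • {7,9}:  v_{7} + v_{9} = v_{3}  ⇒ sig = [2:1]
  • {3,4}:  v_{3} + v_{4} = v_{1} + v_{2}  ⇒ sig = [2:1,1]
  • {3,6}:  v_{3} + v_{6} = v_{1} + v_{7}  ⇒ sig = [2:1,1]
  • {4,7}:  v_{4} + v_{7} = v_{2} + v_{6}  ⇒ sig = [2:1,1]
  • {8,9}:  v_{8} + v_{9} = v_{1} + v_{2} + v_{5}  ⇒ sig = [2:1,1,1]
  • {4,9}:  v_{4} + v_{9} = 2·v_{1} + 2·v_{2} + v_{5}  ⇒ sig = [2:1,2,2]
  • {1,2,8}:  v_{1} + v_{2} + v_{8} = v_{4}  ⇒ sig = [3:1]
  • {1,7,8}:  v_{1} + v_{7} + v_{8} = v_{6}  ⇒ sig = [3:1]
  • {2,5,6}:  v_{2} + v_{5} + v_{6} = v_{8}  ⇒ sig = [3:1]
  • {4,5,6}:  v_{4} + v_{5} + v_{6} = v_{1} + 2·v_{8}  ⇒ sig = [3:1,2]
  • {1,2,5,7}:  v_{1} + v_{2} + v_{5} + v_{7} = 0  ⇒ sig = [4:]
  • {1,2,3,5}:  v_{1} + v_{2} + v_{3} + v_{5} = v_{9}  ⇒ sig = [4:1]

Hence PRS(X_Σ) =
    |P|=2: 8 collections, coeffs (), (1), (1), (1,1), (1,1), (1,1), (1,1,1), (1,2,2)
    |P|=3: 4 collections, coeffs (1), (1), (1), (1,2)
    |P|=4: 2 collections, coeffs (), (1)


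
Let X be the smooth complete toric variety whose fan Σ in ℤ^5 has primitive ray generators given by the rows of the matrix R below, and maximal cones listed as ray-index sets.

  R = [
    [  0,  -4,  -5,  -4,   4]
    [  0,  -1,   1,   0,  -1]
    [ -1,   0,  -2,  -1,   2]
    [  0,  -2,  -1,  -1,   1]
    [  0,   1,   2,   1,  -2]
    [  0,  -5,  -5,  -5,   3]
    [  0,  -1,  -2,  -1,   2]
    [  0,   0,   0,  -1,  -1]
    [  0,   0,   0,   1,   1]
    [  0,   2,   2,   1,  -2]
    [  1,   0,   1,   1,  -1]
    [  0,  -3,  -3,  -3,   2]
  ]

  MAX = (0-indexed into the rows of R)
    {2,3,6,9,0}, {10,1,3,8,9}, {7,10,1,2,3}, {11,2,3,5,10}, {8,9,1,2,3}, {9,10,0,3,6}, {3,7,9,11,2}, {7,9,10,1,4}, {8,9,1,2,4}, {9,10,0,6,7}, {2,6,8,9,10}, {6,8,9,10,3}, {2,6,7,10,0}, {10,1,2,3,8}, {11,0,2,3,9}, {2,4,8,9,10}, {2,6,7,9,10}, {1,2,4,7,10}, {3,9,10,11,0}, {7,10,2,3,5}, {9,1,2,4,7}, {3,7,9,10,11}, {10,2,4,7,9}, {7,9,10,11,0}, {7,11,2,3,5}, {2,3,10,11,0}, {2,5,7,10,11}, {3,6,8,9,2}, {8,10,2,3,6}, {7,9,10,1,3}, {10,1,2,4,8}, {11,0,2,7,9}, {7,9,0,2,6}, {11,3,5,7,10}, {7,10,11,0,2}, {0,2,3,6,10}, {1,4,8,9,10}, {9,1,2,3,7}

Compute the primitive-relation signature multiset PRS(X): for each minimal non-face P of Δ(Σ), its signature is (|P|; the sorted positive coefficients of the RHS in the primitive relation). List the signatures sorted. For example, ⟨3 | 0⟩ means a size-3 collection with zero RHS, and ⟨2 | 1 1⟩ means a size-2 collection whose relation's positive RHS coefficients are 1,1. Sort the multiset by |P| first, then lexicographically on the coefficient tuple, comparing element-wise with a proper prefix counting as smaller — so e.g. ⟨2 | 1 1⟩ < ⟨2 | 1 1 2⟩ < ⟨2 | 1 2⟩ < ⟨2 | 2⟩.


The 24 primitive collections of Σ (r=12, n=5):

  P={4,6}:  v_{4} + v_{6} = 0  →  sig = ⟨2 | 0⟩
  P={7,8}:  v_{7} + v_{8} = 0  →  sig = ⟨2 | 0⟩
  P={0,4}:  v_{0} + v_{4} = v_{11}  →  sig = ⟨2 | 1⟩
  P={1,6}:  v_{1} + v_{6} = v_{3}  →  sig = ⟨2 | 1⟩
  P={3,4}:  v_{3} + v_{4} = v_{1}  →  sig = ⟨2 | 1⟩
  P={6,11}:  v_{6} + v_{11} = v_{0}  →  sig = ⟨2 | 1⟩
  P={0,1}:  v_{0} + v_{1} = v_{3} + v_{11}  →  sig = ⟨2 | 1 1⟩
  P={4,11}:  v_{4} + v_{11} = v_{3} + v_{7}  →  sig = ⟨2 | 1 1⟩
  P={5,9}:  v_{5} + v_{9} = v_{7} + v_{11}  →  sig = ⟨2 | 1 1⟩
  P={8,11}:  v_{8} + v_{11} = v_{3} + v_{6}  →  sig = ⟨2 | 1 1⟩
  P={5,8}:  v_{5} + v_{8} = v_{2} + v_{3} + v_{10} + v_{11}  →  sig = ⟨2 | 1 1 1 1⟩
  P={5,6}:  v_{5} + v_{6} = v_{2} + v_{10} + 2·v_{11}  →  sig = ⟨2 | 1 1 2⟩
  P={4,5}:  v_{4} + v_{5} = v_{2} + 2·v_{3} + 2·v_{7} + v_{10}  →  sig = ⟨2 | 1 1 2 2⟩
  P={1,5}:  v_{1} + v_{5} = v_{2} + 3·v_{3} + 2·v_{7} + v_{10}  →  sig = ⟨2 | 1 1 2 3⟩
  P={0,5}:  v_{0} + v_{5} = v_{2} + v_{10} + 3·v_{11}  →  sig = ⟨2 | 1 1 3⟩
  P={0,8}:  v_{0} + v_{8} = v_{3} + 2·v_{6}  →  sig = ⟨2 | 1 2⟩
  P={1,11}:  v_{1} + v_{11} = 2·v_{3} + v_{7}  →  sig = ⟨2 | 1 2⟩
  P={3,6,7}:  v_{3} + v_{6} + v_{7} = v_{11}  →  sig = ⟨3 | 1⟩
  P={0,3,7}:  v_{0} + v_{3} + v_{7} = 2·v_{11}  →  sig = ⟨3 | 2⟩
  P={2,3,9,10}:  v_{2} + v_{3} + v_{9} + v_{10} = 0  →  sig = ⟨4 | 0⟩
  P={1,2,9,10}:  v_{1} + v_{2} + v_{9} + v_{10} = v_{4}  →  sig = ⟨4 | 1⟩
  P={2,9,10,11}:  v_{2} + v_{9} + v_{10} + v_{11} = v_{6} + v_{7}  →  sig = ⟨4 | 1 1⟩
  P={0,2,9,10}:  v_{0} + v_{2} + v_{9} + v_{10} = 2·v_{6} + v_{7}  →  sig = ⟨4 | 1 2⟩
  P={2,3,7,10,11}:  v_{2} + v_{3} + v_{7} + v_{10} + v_{11} = v_{5}  →  sig = ⟨5 | 1⟩

Hence PRS(X_Σ) =
    |P|=2: 17 collections, coeffs (), (), (1), (1), (1), (1), (1,1), (1,1), (1,1), (1,1), (1,1,1,1), (1,1,2), (1,1,2,2), (1,1,2,3), (1,1,3), (1,2), (1,2)
    |P|=3: 2 collections, coeffs (1), (2)
    |P|=4: 4 collections, coeffs (), (1), (1,1), (1,2)
    |P|=5: 1 collection, coeffs (1)


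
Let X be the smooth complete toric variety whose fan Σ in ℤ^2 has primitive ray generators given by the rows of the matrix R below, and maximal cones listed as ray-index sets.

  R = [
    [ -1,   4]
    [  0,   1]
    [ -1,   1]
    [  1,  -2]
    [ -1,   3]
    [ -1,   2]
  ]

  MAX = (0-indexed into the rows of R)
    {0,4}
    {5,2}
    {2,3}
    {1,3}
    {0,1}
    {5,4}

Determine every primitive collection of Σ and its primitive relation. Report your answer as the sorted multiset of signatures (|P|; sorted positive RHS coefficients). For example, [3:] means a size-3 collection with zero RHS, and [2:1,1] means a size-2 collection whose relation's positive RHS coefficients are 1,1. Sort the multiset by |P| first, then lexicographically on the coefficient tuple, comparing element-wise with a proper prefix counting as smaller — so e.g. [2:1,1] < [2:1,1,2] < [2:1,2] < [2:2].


9 minimal non-faces of Δ(Σ) (on 6 rays):

  {3,5}:  v_{3} + v_{5} = 0  ⟹  sig = [2:]
  {1,2}:  v_{1} + v_{2} = v_{5}  ⟹  sig = [2:1]
  {1,4}:  v_{1} + v_{4} = v_{0}  ⟹  sig = [2:1]
  {1,5}:  v_{1} + v_{5} = v_{4}  ⟹  sig = [2:1]
  {3,4}:  v_{3} + v_{4} = v_{1}  ⟹  sig = [2:1]
  {0,2}:  v_{0} + v_{2} = v_{4} + v_{5}  ⟹  sig = [2:1,1]
  {0,3}:  v_{0} + v_{3} = 2·v_{1}  ⟹  sig = [2:2]
  {0,5}:  v_{0} + v_{5} = 2·v_{4}  ⟹  sig = [2:2]
  {2,4}:  v_{2} + v_{4} = 2·v_{5}  ⟹  sig = [2:2]

Hence PRS(X_Σ) =
{ [2:],  [2:1] ×4,  [2:1,1],  [2:2] ×3 }


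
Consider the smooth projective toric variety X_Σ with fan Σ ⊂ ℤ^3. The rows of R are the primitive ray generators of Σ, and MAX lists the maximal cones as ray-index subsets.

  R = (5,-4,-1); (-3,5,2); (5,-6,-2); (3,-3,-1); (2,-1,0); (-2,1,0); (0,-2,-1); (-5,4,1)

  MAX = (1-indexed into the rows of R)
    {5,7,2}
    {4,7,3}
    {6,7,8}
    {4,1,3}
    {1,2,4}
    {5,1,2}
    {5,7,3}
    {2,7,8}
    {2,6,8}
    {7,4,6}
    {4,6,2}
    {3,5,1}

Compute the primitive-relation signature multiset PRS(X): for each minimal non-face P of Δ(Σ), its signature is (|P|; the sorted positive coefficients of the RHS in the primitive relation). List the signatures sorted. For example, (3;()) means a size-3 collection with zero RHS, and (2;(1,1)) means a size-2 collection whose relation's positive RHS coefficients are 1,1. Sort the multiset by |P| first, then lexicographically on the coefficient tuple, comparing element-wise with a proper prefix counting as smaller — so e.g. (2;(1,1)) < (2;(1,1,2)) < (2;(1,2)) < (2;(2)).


The 12 primitive collections of Σ (r=8, n=3):

  • {1,8}:  v_{1} + v_{8} = 0 ; sig = (2;())
  • {5,6}:  v_{5} + v_{6} = 0 ; sig = (2;())
  • {1,6}:  v_{1} + v_{6} = v_{4} ; sig = (2;(1))
  • {1,7}:  v_{1} + v_{7} = v_{3} ; sig = (2;(1))
  • {2,3}:  v_{2} + v_{3} = v_{5} ; sig = (2;(1))
  • {3,8}:  v_{3} + v_{8} = v_{7} ; sig = (2;(1))
  • {4,5}:  v_{4} + v_{5} = v_{1} ; sig = (2;(1))
  • {4,8}:  v_{4} + v_{8} = v_{6} ; sig = (2;(1))
  • {3,6}:  v_{3} + v_{6} = v_{4} + v_{7} ; sig = (2;(1,1))
  • {5,8}:  v_{5} + v_{8} = v_{2} + v_{7} ; sig = (2;(1,1))
  • {2,4,7}:  v_{2} + v_{4} + v_{7} = 0 ; sig = (3;())
  • {2,6,7}:  v_{2} + v_{6} + v_{7} = v_{8} ; sig = (3;(1))

Hence PRS(X_Σ) =
[(2;()), (2;()), (2;(1)), (2;(1)), (2;(1)), (2;(1)), (2;(1)), (2;(1)), (2;(1,1)), (2;(1,1)), (3;()), (3;(1))]


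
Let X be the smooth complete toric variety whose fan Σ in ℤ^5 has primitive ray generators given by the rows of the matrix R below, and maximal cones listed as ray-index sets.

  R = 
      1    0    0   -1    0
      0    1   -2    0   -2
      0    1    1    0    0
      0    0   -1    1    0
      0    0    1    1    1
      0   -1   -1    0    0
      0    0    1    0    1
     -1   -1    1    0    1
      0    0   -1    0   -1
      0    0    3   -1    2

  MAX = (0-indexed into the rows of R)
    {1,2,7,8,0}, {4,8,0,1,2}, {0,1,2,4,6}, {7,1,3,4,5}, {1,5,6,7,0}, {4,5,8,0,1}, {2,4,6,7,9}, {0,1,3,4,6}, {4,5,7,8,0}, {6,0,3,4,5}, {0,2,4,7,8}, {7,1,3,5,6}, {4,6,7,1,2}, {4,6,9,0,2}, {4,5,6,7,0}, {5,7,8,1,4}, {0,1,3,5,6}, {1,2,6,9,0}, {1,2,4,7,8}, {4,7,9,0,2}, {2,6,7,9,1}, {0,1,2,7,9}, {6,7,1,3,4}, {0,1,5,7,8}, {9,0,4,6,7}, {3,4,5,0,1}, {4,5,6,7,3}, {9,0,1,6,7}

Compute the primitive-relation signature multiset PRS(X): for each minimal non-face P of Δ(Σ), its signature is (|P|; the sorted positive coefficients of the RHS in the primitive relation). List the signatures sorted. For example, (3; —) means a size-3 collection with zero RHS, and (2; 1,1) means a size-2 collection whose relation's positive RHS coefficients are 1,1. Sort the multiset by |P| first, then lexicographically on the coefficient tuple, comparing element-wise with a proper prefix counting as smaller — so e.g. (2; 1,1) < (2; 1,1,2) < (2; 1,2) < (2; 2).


Minimal non-faces — 12 found among 10 rays, 28 max cones:

  P = {2,5}:  v_{2} + v_{5} = 0  →  sig = (2; —)
  P = {6,8}:  v_{6} + v_{8} = 0  →  sig = (2; —)
  P = {2,3}:  v_{2} + v_{3} = v_{1} + v_{4} + v_{6}  →  sig = (2; 1,1,1)
  P = {3,8}:  v_{3} + v_{8} = v_{1} + v_{4} + v_{5}  →  sig = (2; 1,1,1)
  P = {5,9}:  v_{5} + v_{9} = v_{0} + v_{6} + v_{7}  →  sig = (2; 1,1,1)
  P = {8,9}:  v_{8} + v_{9} = v_{0} + v_{2} + v_{7}  →  sig = (2; 1,1,1)
  P = {3,9}:  v_{3} + v_{9} = 2·v_{6}  →  sig = (2; 2)
  P = {0,3,7}:  v_{0} + v_{3} + v_{7} = v_{5} + v_{6}  →  sig = (3; 1,1)
  P = {1,4,9}:  v_{1} + v_{4} + v_{9} = v_{2} + v_{6}  →  sig = (3; 1,1)
  P = {0,1,4,7}:  v_{0} + v_{1} + v_{4} + v_{7} = 0  →  sig = (4; —)
  P = {0,2,6,7}:  v_{0} + v_{2} + v_{6} + v_{7} = v_{9}  →  sig = (4; 1)
  P = {1,4,5,6}:  v_{1} + v_{4} + v_{5} + v_{6} = v_{3}  →  sig = (4; 1)

Signatures (|P|; sorted positive RHS coefficients), sorted:
    (2; —)
    (2; —)
    (2; 1,1,1)
    (2; 1,1,1)
    (2; 1,1,1)
    (2; 1,1,1)
    (2; 2)
    (3; 1,1)
    (3; 1,1)
    (4; —)
    (4; 1)
    (4; 1)


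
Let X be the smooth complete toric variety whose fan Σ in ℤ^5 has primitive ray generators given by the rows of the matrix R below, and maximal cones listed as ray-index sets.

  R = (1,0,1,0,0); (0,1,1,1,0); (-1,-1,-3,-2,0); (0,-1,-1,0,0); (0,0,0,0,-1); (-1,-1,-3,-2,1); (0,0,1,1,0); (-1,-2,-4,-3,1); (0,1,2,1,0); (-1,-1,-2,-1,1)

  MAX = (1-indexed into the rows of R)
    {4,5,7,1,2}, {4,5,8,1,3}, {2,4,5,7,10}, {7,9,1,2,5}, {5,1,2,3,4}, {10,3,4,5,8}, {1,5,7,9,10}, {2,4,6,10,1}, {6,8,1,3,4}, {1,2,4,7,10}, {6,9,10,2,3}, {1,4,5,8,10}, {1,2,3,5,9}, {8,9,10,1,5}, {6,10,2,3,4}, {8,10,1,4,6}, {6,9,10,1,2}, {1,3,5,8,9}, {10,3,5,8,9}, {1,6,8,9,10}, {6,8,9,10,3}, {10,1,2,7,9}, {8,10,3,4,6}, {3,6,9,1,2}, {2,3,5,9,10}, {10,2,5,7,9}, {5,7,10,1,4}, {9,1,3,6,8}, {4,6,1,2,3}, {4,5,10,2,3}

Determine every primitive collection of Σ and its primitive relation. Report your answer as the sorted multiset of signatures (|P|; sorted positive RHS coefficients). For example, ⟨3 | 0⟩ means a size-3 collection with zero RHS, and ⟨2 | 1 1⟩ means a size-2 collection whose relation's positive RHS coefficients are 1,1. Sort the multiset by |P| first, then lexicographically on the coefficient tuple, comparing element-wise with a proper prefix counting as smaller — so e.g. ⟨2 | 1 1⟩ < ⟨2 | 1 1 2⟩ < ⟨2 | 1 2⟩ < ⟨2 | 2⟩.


8 collections generate NE(X_Σ); each relation:

  {2,8}:  v_{2} + v_{8} = v_{6} — sig = ⟨2 | 1⟩
  {4,9}:  v_{4} + v_{9} = v_{7} — sig = ⟨2 | 1⟩
  {5,6}:  v_{5} + v_{6} = v_{3} — sig = ⟨2 | 1⟩
  {6,7}:  v_{6} + v_{7} = v_{10} — sig = ⟨2 | 1⟩
  {3,7}:  v_{3} + v_{7} = v_{5} + v_{10} — sig = ⟨2 | 1 1⟩
  {7,8}:  v_{7} + v_{8} = v_{1} + v_{5} + 2·v_{10} — sig = ⟨2 | 1 1 2⟩
  {1,3,10}:  v_{1} + v_{3} + v_{10} = v_{8} — sig = ⟨3 | 1⟩
  {1,2,5,10}:  v_{1} + v_{2} + v_{5} + v_{10} = 0 — sig = ⟨4 | 0⟩

so the primitive-relation signature multiset is
    |P|=2: 6 collections, coeffs (1), (1), (1), (1), (1,1), (1,1,2)
    |P|=3: 1 collection, coeffs (1)
    |P|=4: 1 collection, coeffs ()


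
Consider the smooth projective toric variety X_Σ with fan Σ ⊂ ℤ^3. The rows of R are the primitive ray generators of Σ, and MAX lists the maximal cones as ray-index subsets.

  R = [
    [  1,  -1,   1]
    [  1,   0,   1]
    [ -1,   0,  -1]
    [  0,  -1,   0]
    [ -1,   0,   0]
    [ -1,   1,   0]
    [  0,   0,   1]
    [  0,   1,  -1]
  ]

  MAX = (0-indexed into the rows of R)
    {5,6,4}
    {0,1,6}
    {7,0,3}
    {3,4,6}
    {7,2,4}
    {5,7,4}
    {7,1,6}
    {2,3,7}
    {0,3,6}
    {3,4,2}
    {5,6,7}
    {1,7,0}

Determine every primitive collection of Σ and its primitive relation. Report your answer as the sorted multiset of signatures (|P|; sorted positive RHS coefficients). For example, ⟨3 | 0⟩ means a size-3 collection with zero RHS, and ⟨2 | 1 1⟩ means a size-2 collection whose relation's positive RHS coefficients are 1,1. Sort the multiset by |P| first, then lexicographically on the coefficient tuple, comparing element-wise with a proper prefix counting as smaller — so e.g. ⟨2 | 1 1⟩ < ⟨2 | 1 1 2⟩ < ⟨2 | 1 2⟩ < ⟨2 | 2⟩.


Δ(Σ) — 8 vertices, 14 min non-faces:

  {1,2}:  v_{1} + v_{2} = 0  so sig = ⟨2 | 0⟩
  {0,2}:  v_{0} + v_{2} = v_{3}  so sig = ⟨2 | 1⟩
  {0,5}:  v_{0} + v_{5} = v_{6}  so sig = ⟨2 | 1⟩
  {1,3}:  v_{1} + v_{3} = v_{0}  so sig = ⟨2 | 1⟩
  {1,4}:  v_{1} + v_{4} = v_{6}  so sig = ⟨2 | 1⟩
  {2,6}:  v_{2} + v_{6} = v_{4}  so sig = ⟨2 | 1⟩
  {3,5}:  v_{3} + v_{5} = v_{4}  so sig = ⟨2 | 1⟩
  {0,4}:  v_{0} + v_{4} = v_{3} + v_{6}  so sig = ⟨2 | 1 1⟩
  {1,5}:  v_{1} + v_{5} = 2·v_{6} + v_{7}  so sig = ⟨2 | 1 2⟩
  {2,5}:  v_{2} + v_{5} = 2·v_{4} + v_{7}  so sig = ⟨2 | 1 2⟩
  {3,6,7}:  v_{3} + v_{6} + v_{7} = 0  so sig = ⟨3 | 0⟩
  {0,6,7}:  v_{0} + v_{6} + v_{7} = v_{1}  so sig = ⟨3 | 1⟩
  {3,4,7}:  v_{3} + v_{4} + v_{7} = v_{2}  so sig = ⟨3 | 1⟩
  {4,6,7}:  v_{4} + v_{6} + v_{7} = v_{5}  so sig = ⟨3 | 1⟩

Hence PRS(X_Σ) =
{ ⟨2 | 0⟩,  ⟨2 | 1⟩ ×6,  ⟨2 | 1 1⟩,  ⟨2 | 1 2⟩ ×2,  ⟨3 | 0⟩,  ⟨3 | 1⟩ ×3 }


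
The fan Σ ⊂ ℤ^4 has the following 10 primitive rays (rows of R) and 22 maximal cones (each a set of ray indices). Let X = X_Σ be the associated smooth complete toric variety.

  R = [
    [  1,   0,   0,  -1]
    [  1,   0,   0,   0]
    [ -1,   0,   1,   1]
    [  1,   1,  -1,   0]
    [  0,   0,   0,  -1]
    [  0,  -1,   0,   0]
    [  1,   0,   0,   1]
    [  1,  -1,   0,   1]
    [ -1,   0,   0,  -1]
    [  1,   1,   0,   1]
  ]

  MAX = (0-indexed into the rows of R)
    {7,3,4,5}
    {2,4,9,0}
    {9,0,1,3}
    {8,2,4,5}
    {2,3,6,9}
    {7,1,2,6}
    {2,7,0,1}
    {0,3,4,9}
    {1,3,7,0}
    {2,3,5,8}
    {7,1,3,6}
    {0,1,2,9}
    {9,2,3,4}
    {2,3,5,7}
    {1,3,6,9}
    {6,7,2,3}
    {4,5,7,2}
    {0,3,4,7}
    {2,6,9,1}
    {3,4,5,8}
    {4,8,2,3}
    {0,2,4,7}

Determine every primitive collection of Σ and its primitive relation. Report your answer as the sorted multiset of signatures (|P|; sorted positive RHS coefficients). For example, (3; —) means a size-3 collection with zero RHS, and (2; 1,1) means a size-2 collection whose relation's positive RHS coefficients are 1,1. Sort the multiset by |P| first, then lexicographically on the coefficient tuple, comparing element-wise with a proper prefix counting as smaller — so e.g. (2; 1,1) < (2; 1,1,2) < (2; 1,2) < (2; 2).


Σ has 17 primitive collections:

  P = {6,8}:  v_{6} + v_{8} = 0  so sig = (2; —)
  P = {1,4}:  v_{1} + v_{4} = v_{0}  so sig = (2; 1)
  P = {1,8}:  v_{1} + v_{8} = v_{4}  so sig = (2; 1)
  P = {4,6}:  v_{4} + v_{6} = v_{1}  so sig = (2; 1)
  P = {5,6}:  v_{5} + v_{6} = v_{7}  so sig = (2; 1)
  P = {5,9}:  v_{5} + v_{9} = v_{6}  so sig = (2; 1)
  P = {7,8}:  v_{7} + v_{8} = v_{5}  so sig = (2; 1)
  P = {1,5}:  v_{1} + v_{5} = v_{4} + v_{7}  so sig = (2; 1,1)
  P = {8,9}:  v_{8} + v_{9} = v_{2} + v_{3} + v_{4}  so sig = (2; 1,1,1)
  P = {0,5}:  v_{0} + v_{5} = 2·v_{4} + v_{7}  so sig = (2; 1,2)
  P = {0,6}:  v_{0} + v_{6} = 2·v_{1}  so sig = (2; 2)
  P = {0,8}:  v_{0} + v_{8} = 2·v_{4}  so sig = (2; 2)
  P = {7,9}:  v_{7} + v_{9} = 2·v_{6}  so sig = (2; 2)
  P = {1,2,3}:  v_{1} + v_{2} + v_{3} = v_{9}  so sig = (3; 1)
  P = {0,2,3}:  v_{0} + v_{2} + v_{3} = v_{4} + v_{9}  so sig = (3; 1,1)
  P = {2,3,4,5}:  v_{2} + v_{3} + v_{4} + v_{5} = 0  so sig = (4; —)
  P = {2,3,4,7}:  v_{2} + v_{3} + v_{4} + v_{7} = v_{6}  so sig = (4; 1)

so the primitive-relation signature multiset is
[(2; —), (2; 1), (2; 1), (2; 1), (2; 1), (2; 1), (2; 1), (2; 1,1), (2; 1,1,1), (2; 1,2), (2; 2), (2; 2), (2; 2), (3; 1), (3; 1,1), (4; —), (4; 1)]


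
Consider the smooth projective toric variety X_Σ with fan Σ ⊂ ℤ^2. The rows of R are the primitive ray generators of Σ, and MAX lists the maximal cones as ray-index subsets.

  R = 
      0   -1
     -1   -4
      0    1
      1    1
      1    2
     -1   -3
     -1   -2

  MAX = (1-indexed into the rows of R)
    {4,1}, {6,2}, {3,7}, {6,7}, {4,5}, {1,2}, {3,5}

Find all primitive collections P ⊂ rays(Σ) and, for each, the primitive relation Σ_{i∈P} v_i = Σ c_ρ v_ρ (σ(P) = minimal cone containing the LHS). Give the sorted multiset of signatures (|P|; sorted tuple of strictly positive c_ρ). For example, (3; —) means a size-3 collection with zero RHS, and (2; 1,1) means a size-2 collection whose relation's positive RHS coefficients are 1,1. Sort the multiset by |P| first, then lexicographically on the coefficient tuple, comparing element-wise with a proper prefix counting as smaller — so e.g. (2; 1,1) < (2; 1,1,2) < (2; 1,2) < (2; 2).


14 minimal non-faces of Δ(Σ) (on 7 rays):

  P={1,3}:  v_{1} + v_{3} = 0 — sig = (2; —)
  P={5,7}:  v_{5} + v_{7} = 0 — sig = (2; —)
  P={1,5}:  v_{1} + v_{5} = v_{4} — sig = (2; 1)
  P={1,6}:  v_{1} + v_{6} = v_{2} — sig = (2; 1)
  P={1,7}:  v_{1} + v_{7} = v_{6} — sig = (2; 1)
  P={2,3}:  v_{2} + v_{3} = v_{6} — sig = (2; 1)
  P={3,4}:  v_{3} + v_{4} = v_{5} — sig = (2; 1)
  P={3,6}:  v_{3} + v_{6} = v_{7} — sig = (2; 1)
  P={4,7}:  v_{4} + v_{7} = v_{1} — sig = (2; 1)
  P={5,6}:  v_{5} + v_{6} = v_{1} — sig = (2; 1)
  P={2,5}:  v_{2} + v_{5} = 2·v_{1} — sig = (2; 2)
  P={2,7}:  v_{2} + v_{7} = 2·v_{6} — sig = (2; 2)
  P={4,6}:  v_{4} + v_{6} = 2·v_{1} — sig = (2; 2)
  P={2,4}:  v_{2} + v_{4} = 3·v_{1} — sig = (2; 3)

Hence PRS(X_Σ) =
    |P|=2: 14 collections, coeffs (), (), (1), (1), (1), (1), (1), (1), (1), (1), (2), (2), (2), (3)


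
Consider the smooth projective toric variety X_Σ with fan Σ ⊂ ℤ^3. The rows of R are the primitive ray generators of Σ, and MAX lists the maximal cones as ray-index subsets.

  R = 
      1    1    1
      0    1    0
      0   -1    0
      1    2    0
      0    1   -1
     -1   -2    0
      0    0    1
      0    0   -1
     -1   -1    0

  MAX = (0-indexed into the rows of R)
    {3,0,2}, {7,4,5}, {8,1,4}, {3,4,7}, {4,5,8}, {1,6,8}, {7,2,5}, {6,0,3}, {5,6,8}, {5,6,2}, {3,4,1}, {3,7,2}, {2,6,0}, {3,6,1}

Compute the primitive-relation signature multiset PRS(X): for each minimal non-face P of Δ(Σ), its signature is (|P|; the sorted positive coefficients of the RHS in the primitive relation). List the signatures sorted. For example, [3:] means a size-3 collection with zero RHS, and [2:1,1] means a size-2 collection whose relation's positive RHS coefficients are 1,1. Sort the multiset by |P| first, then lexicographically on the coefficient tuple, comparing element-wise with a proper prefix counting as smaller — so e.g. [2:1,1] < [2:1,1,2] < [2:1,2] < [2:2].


Δ(Σ) — 9 vertices, 16 min non-faces:

  {1,2}:  v_{1} + v_{2} = 0  ⟹  sig = [2:]
  {3,5}:  v_{3} + v_{5} = 0  ⟹  sig = [2:]
  {6,7}:  v_{6} + v_{7} = 0  ⟹  sig = [2:]
  {0,4}:  v_{0} + v_{4} = v_{3}  ⟹  sig = [2:1]
  {0,8}:  v_{0} + v_{8} = v_{6}  ⟹  sig = [2:1]
  {1,5}:  v_{1} + v_{5} = v_{8}  ⟹  sig = [2:1]
  {1,7}:  v_{1} + v_{7} = v_{4}  ⟹  sig = [2:1]
  {2,4}:  v_{2} + v_{4} = v_{7}  ⟹  sig = [2:1]
  {2,8}:  v_{2} + v_{8} = v_{5}  ⟹  sig = [2:1]
  {3,8}:  v_{3} + v_{8} = v_{1}  ⟹  sig = [2:1]
  {4,6}:  v_{4} + v_{6} = v_{1}  ⟹  sig = [2:1]
  {0,1}:  v_{0} + v_{1} = v_{3} + v_{6}  ⟹  sig = [2:1,1]
  {0,5}:  v_{0} + v_{5} = v_{2} + v_{6}  ⟹  sig = [2:1,1]
  {0,7}:  v_{0} + v_{7} = v_{2} + v_{3}  ⟹  sig = [2:1,1]
  {7,8}:  v_{7} + v_{8} = v_{4} + v_{5}  ⟹  sig = [2:1,1]
  {2,3,6}:  v_{2} + v_{3} + v_{6} = v_{0}  ⟹  sig = [3:1]

so the primitive-relation signature multiset is
    |P|=2: 15 collections, coeffs (), (), (), (1), (1), (1), (1), (1), (1), (1), (1), (1,1), (1,1), (1,1), (1,1)
    |P|=3: 1 collection, coeffs (1)


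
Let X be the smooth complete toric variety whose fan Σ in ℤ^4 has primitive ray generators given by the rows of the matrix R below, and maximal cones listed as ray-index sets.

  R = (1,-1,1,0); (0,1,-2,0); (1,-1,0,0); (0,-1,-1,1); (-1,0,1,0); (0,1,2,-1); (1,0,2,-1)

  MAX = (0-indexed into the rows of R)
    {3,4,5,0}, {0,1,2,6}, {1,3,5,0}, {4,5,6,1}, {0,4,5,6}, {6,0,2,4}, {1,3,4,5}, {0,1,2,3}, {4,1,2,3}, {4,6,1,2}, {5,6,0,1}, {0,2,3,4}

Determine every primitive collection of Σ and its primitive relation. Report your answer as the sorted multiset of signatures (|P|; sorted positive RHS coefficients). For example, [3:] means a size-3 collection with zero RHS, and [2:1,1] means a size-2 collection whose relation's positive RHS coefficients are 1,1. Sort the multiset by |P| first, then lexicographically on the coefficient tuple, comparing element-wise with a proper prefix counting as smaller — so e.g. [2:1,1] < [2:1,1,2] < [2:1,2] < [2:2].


Δ(Σ) — 7 vertices, 3 min non-faces:

  • {2,5}:  v_{2} + v_{5} = v_{6} ; sig = [2:1]
  • {3,6}:  v_{3} + v_{6} = v_{0} ; sig = [2:1]
  • {0,1,4}:  v_{0} + v_{1} + v_{4} = 0 ; sig = [3:]

so the primitive-relation signature multiset is
[[2:1], [2:1], [3:]]


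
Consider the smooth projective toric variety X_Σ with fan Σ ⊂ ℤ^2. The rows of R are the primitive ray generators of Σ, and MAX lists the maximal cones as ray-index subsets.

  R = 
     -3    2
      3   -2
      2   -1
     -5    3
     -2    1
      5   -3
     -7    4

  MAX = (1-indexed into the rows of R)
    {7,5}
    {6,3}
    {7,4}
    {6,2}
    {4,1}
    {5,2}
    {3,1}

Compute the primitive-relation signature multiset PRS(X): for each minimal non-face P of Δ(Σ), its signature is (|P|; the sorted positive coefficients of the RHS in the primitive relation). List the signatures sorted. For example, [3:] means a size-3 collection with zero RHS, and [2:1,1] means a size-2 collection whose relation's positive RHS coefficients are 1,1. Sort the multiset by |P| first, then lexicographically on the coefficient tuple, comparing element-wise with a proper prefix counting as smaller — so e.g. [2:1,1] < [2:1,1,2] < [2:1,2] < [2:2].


14 collections generate NE(X_Σ); each relation:

  • {1,2}:  v_{1} + v_{2} = 0  →  sig = [2:]
  • {3,5}:  v_{3} + v_{5} = 0  →  sig = [2:]
  • {4,6}:  v_{4} + v_{6} = 0  →  sig = [2:]
  • {1,5}:  v_{1} + v_{5} = v_{4}  →  sig = [2:1]
  • {1,6}:  v_{1} + v_{6} = v_{3}  →  sig = [2:1]
  • {2,3}:  v_{2} + v_{3} = v_{6}  →  sig = [2:1]
  • {2,4}:  v_{2} + v_{4} = v_{5}  →  sig = [2:1]
  • {3,4}:  v_{3} + v_{4} = v_{1}  →  sig = [2:1]
  • {3,7}:  v_{3} + v_{7} = v_{4}  →  sig = [2:1]
  • {4,5}:  v_{4} + v_{5} = v_{7}  →  sig = [2:1]
  • {5,6}:  v_{5} + v_{6} = v_{2}  →  sig = [2:1]
  • {6,7}:  v_{6} + v_{7} = v_{5}  →  sig = [2:1]
  • {1,7}:  v_{1} + v_{7} = 2·v_{4}  →  sig = [2:2]
  • {2,7}:  v_{2} + v_{7} = 2·v_{5}  →  sig = [2:2]

Hence PRS(X_Σ) =
    |P|=2: 14 collections, coeffs (), (), (), (1), (1), (1), (1), (1), (1), (1), (1), (1), (2), (2)


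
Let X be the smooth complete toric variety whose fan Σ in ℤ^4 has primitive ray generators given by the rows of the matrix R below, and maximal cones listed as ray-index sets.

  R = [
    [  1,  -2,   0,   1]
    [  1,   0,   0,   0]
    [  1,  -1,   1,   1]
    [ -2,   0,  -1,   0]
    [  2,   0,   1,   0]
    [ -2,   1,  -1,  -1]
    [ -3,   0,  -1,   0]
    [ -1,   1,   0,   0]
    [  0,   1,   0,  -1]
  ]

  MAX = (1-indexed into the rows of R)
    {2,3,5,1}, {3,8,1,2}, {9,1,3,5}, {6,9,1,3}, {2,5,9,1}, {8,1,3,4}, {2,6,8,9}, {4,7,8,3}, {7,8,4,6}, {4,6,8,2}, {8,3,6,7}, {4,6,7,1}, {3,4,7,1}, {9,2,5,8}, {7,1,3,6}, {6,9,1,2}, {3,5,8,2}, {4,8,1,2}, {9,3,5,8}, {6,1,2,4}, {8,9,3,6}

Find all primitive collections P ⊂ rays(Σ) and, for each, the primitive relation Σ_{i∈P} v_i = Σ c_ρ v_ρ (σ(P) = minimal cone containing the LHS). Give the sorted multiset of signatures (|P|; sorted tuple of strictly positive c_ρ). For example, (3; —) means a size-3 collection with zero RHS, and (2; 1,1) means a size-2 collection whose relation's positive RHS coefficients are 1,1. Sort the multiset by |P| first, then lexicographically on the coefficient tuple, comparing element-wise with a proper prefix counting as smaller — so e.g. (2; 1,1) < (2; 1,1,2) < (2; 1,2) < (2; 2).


|primitive collections| = 14. Relations:

  • {4,5}:  v_{4} + v_{5} = 0  so sig = (2; —)
  • {2,7}:  v_{2} + v_{7} = v_{4}  so sig = (2; 1)
  • {4,9}:  v_{4} + v_{9} = v_{6}  so sig = (2; 1)
  • {5,6}:  v_{5} + v_{6} = v_{9}  so sig = (2; 1)
  • {5,7}:  v_{5} + v_{7} = v_{3} + v_{6}  so sig = (2; 1,1)
  • {7,9}:  v_{7} + v_{9} = v_{3} + 2·v_{6}  so sig = (2; 1,2)
  • {1,8,9}:  v_{1} + v_{8} + v_{9} = 0  so sig = (3; —)
  • {2,3,6}:  v_{2} + v_{3} + v_{6} = 0  so sig = (3; —)
  • {1,6,8}:  v_{1} + v_{6} + v_{8} = v_{4}  so sig = (3; 1)
  • {2,3,9}:  v_{2} + v_{3} + v_{9} = v_{5}  so sig = (3; 1)
  • {3,4,6}:  v_{3} + v_{4} + v_{6} = v_{7}  so sig = (3; 1)
  • {1,5,8}:  v_{1} + v_{5} + v_{8} = v_{2} + v_{3}  so sig = (3; 1,1)
  • {2,3,4}:  v_{2} + v_{3} + v_{4} = v_{1} + v_{8}  so sig = (3; 1,1)
  • {1,7,8}:  v_{1} + v_{7} + v_{8} = v_{3} + 2·v_{4}  so sig = (3; 1,2)

Hence PRS(X_Σ) =
    |P|=2: 6 collections, coeffs (), (1), (1), (1), (1,1), (1,2)
    |P|=3: 8 collections, coeffs (), (), (1), (1), (1), (1,1), (1,1), (1,2)
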